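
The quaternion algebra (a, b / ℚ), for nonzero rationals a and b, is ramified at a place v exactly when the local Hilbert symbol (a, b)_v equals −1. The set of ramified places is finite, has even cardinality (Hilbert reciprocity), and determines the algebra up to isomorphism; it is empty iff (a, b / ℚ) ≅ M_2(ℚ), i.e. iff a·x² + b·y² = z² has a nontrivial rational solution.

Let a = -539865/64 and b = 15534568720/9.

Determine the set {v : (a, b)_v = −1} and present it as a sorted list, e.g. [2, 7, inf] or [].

[5, 43]

(a, b) ≡ (-6665, 970910545) mod (ℚ^×)²; places V = {2, 3, 5, 11, 17, 19, 31, 41, 43, ∞}.
(a,b)_∞: sgn(-6665)=−, sgn(970910545)=+, so +1.
(a,b)_43: α=1, u≡41; β=1, v≡41 (mod 43); (41|43)=+1, (41|43)=+1; sign (−1)^1·+1^1·+1^1 = -1.
(a,b)_2: α=-6, β=4; u≡7, v≡1 (mod 8); ε(u)ε(v)=1·0, αω(v)=-6·0, βω(u)=4·0; sum ≡ 0  ⇒  +1.
(a,b)_5: α=1, u≡3; β=1, v≡1 (mod 5); (3|5)=-1, (1|5)=+1; sign (−1)^0·-1^1·+1^1 = -1.
(a,b)_31: α=1, u≡19; β=1, v≡3 (mod 31); (19|31)=+1, (3|31)=-1; sign (−1)^1·+1^1·-1^1 = +1.
(a,b)_3: α=4, u≡1; β=-2, v≡1 (mod 3); (1|3)=+1, (1|3)=+1; sign (−1)^0·+1^-2·+1^4 = +1.
(a,b)_11: α=0, u≡9; β=1, v≡3 (mod 11); (9|11)=+1, (3|11)=+1; sign (−1)^0·+1^1·+1^0 = +1.
(a,b)_17: α=0, u≡16; β=1, v≡15 (mod 17); (16|17)=+1, (15|17)=+1; sign (−1)^0·+1^1·+1^0 = +1.
(a,b)_41: α=0, u≡1; β=1, v≡38 (mod 41); (1|41)=+1, (38|41)=-1; sign (−1)^0·+1^1·-1^0 = +1.
(a,b)_19: α=0, u≡11; β=1, v≡7 (mod 19); (11|19)=+1, (7|19)=+1; sign (−1)^0·+1^1·+1^0 = +1.
Ram(-6665, 970910545) = {5, 43}; no ℚ_5-point on the conic.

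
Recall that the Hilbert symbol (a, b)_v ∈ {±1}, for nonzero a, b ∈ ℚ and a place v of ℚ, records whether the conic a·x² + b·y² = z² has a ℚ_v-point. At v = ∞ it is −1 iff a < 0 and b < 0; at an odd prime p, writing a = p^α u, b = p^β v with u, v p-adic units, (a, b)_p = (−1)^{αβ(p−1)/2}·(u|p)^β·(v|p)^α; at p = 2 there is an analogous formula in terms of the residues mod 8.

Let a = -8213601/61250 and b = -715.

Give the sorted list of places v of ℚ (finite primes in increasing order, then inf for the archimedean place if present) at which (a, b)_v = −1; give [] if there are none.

[2, 3, 5, inf]

(a, b) ≡ (-1122, -715) mod (ℚ^×)²; places V = {2, 3, 5, 7, 11, 13, 17, ∞}.
(a,b)_2: α=-1, β=0; u≡7, v≡5 (mod 8); ε(u)ε(v)=1·0, αω(v)=-1·1, βω(u)=0·0; sum ≡ 1  ⇒  -1.
(a,b)_11: α=5, u≡2; β=1, v≡1 (mod 11); (2|11)=-1, (1|11)=+1; sign (−1)^1·-1^1·+1^5 = +1.
(a,b)_13: α=0, u≡1; β=1, v≡10 (mod 13); (1|13)=+1, (10|13)=+1; sign (−1)^0·+1^1·+1^0 = +1.
(a,b)_5: α=-4, u≡3; β=1, v≡2 (mod 5); (3|5)=-1, (2|5)=-1; sign (−1)^0·-1^1·-1^-4 = -1.
(a,b)_17: α=1, u≡13; β=0, v≡16 (mod 17); (13|17)=+1, (16|17)=+1; sign (−1)^0·+1^0·+1^1 = +1.
(a,b)_3: α=1, u≡1; β=0, v≡2 (mod 3); (1|3)=+1, (2|3)=-1; sign (−1)^0·+1^0·-1^1 = -1.
(a,b)_7: α=-2, u≡6; β=0, v≡6 (mod 7); (6|7)=-1, (6|7)=-1; sign (−1)^0·-1^0·-1^-2 = +1.
(a,b)_∞: sgn(-1122)=−, sgn(-715)=−, so -1.
(-1122, -715 / ℚ) ramifies at {2, 3, 5, ∞}: a division algebra.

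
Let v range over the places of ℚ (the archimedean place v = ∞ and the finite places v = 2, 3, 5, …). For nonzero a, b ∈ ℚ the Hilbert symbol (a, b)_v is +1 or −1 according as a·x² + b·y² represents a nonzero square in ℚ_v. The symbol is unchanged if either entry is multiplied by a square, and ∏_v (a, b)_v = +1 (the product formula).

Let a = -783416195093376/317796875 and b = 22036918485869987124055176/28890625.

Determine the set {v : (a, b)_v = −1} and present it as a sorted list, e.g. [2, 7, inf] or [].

[2, 11, 13, 19, 23, 29]

(a, b) ≡ (-10873434, 68034) mod (ℚ^×)²; places V = {2, 3, 5, 7, 11, 13, 17, 19, 23, 29, 43, ∞}.
(a,b)_7: α=0, u≡4; β=2, v≡4 (mod 7); (4|7)=+1, (4|7)=+1; sign (−1)^0·+1^2·+1^0 = +1.
(a,b)_∞: sgn(-10873434)=−, sgn(68034)=+, so +1.
(a,b)_5: α=-6, u≡1; β=-6, v≡4 (mod 5); (1|5)=+1, (4|5)=+1; sign (−1)^0·+1^-6·+1^-6 = +1.
(a,b)_17: α=2, u≡9; β=5, v≡12 (mod 17); (9|17)=+1, (12|17)=-1; sign (−1)^0·+1^5·-1^2 = +1.
(a,b)_11: α=-1, u≡7; β=0, v≡8 (mod 11); (7|11)=-1, (8|11)=-1; sign (−1)^0·-1^0·-1^-1 = -1.
(a,b)_13: α=1, u≡7; β=2, v≡5 (mod 13); (7|13)=-1, (5|13)=-1; sign (−1)^0·-1^2·-1^1 = -1.
(a,b)_29: α=1, u≡23; β=3, v≡18 (mod 29); (23|29)=+1, (18|29)=-1; sign (−1)^0·+1^3·-1^1 = -1.
(a,b)_43: α=-2, u≡29; β=-2, v≡32 (mod 43); (29|43)=-1, (32|43)=-1; sign (−1)^0·-1^-2·-1^-2 = +1.
(a,b)_2: α=7, β=3; u≡3, v≡1 (mod 8); ε(u)ε(v)=1·0, αω(v)=7·0, βω(u)=3·1; sum ≡ 1  ⇒  -1.
(a,b)_23: α=3, u≡11; β=3, v≡5 (mod 23); (11|23)=-1, (5|23)=-1; sign (−1)^1·-1^3·-1^3 = -1.
(a,b)_3: α=5, u≡2; β=7, v≡1 (mod 3); (2|3)=-1, (1|3)=+1; sign (−1)^1·-1^7·+1^5 = +1.
(a,b)_19: α=1, u≡14; β=2, v≡13 (mod 19); (14|19)=-1, (13|19)=-1; sign (−1)^0·-1^2·-1^1 = -1.
(-10873434, 68034 / ℚ) ramifies at {2, 11, 13, 19, 23, 29}: a division algebra.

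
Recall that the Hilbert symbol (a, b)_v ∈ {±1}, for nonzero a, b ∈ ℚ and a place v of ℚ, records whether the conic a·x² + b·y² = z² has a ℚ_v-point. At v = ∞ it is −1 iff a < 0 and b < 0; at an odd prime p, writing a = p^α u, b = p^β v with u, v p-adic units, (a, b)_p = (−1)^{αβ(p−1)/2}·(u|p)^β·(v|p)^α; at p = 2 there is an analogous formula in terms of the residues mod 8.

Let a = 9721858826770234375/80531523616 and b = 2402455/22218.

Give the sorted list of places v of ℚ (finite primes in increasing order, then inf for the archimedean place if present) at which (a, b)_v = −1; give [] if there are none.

[5, 11]

Mod squares: a ≡ 1870, b ≡ 2310. Check v ∈ {∞, 2, 3, 5, 7, 11, 17, 19, 23}.
v=17: a=17^-1·(≡9), b=17^0·(≡2) mod 17; (9|17)=+1, (2|17)=+1; (−1)^{-1·0·8}·(+1)^0·(+1)^-1 = +1.
v=7: a=7^2·(≡1), b=7^-1·(≡2) mod 7; (1|7)=+1, (2|7)=+1; (−1)^{2·-1·3}·(+1)^-1·(+1)^2 = +1.
v=∞: 1870 > 0 and 2310 > 0  ⇒  (a,b)_∞ = +1.
v=19: a=19^4·(≡2), b=19^2·(≡17) mod 19; (2|19)=-1, (17|19)=+1; (−1)^{4·2·9}·(-1)^2·(+1)^4 = +1.
v=3: a=3^0·(≡1), b=3^-1·(≡2) mod 3; (1|3)=+1, (2|3)=-1; (−1)^{0·-1·1}·(+1)^-1·(-1)^0 = +1.
v=23: a=23^-6·(≡7), b=23^-2·(≡14) mod 23; (7|23)=-1, (14|23)=-1; (−1)^{-6·-2·11}·(-1)^-2·(-1)^-6 = +1.
v=11: a=11^7·(≡1), b=11^3·(≡5) mod 11; (1|11)=+1, (5|11)=+1; (−1)^{7·3·5}·(+1)^3·(+1)^7 = -1.
v=5: a=5^7·(≡4), b=5^1·(≡2) mod 5; (4|5)=+1, (2|5)=-1; (−1)^{7·1·2}·(+1)^1·(-1)^7 = -1.
v=2: v_2(a)=-5, v_2(b)=-1; units ≡ 7, 3 (mod 8); ε·ε+αω+βω = 1·1+-5·1+-1·0 ≡ 0  ⇒  (a,b)_2 = +1.
(1870, 2310 / ℚ) ramifies at {5, 11}: a division algebra.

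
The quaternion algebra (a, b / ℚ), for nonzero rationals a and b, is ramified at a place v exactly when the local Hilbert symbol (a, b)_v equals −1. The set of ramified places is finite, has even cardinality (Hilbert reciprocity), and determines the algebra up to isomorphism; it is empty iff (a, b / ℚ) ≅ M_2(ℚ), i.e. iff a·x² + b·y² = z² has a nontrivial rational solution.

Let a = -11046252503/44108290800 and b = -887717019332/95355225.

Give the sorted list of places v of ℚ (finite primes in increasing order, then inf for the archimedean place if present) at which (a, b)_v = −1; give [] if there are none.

[2, inf]

Mod squares: a ≡ -1001, b ≡ -17. Check v ∈ {∞, 2, 3, 5, 7, 11, 13, 17, 31, 47}.
v=∞: -1001 < 0 and -17 < 0  ⇒  (a,b)_∞ = -1.
v=17: a=17^2·(≡16), b=17^3·(≡4) mod 17; (16|17)=+1, (4|17)=+1; (−1)^{2·3·8}·(+1)^3·(+1)^2 = +1.
v=47: a=47^2·(≡41), b=47^2·(≡20) mod 47; (41|47)=-1, (20|47)=-1; (−1)^{2·2·23}·(-1)^2·(-1)^2 = +1.
v=31: a=31^0·(≡22), b=31^-2·(≡19) mod 31; (22|31)=-1, (19|31)=+1; (−1)^{0·-2·15}·(-1)^-2·(+1)^0 = +1.
v=11: a=11^3·(≡6), b=11^2·(≡9) mod 11; (6|11)=-1, (9|11)=+1; (−1)^{3·2·5}·(-1)^2·(+1)^3 = +1.
v=13: a=13^1·(≡1), b=13^2·(≡9) mod 13; (1|13)=+1, (9|13)=+1; (−1)^{1·2·6}·(+1)^2·(+1)^1 = +1.
v=7: a=7^-5·(≡4), b=7^-2·(≡1) mod 7; (4|7)=+1, (1|7)=+1; (−1)^{-5·-2·3}·(+1)^-2·(+1)^-5 = +1.
v=5: a=5^-2·(≡1), b=5^-2·(≡2) mod 5; (1|5)=+1, (2|5)=-1; (−1)^{-2·-2·2}·(+1)^-2·(-1)^-2 = +1.
v=2: v_2(a)=-4, v_2(b)=2; units ≡ 7, 7 (mod 8); ε·ε+αω+βω = 1·1+-4·0+2·0 ≡ 1  ⇒  (a,b)_2 = -1.
v=3: a=3^-8·(≡1), b=3^-4·(≡1) mod 3; (1|3)=+1, (1|3)=+1; (−1)^{-8·-4·1}·(+1)^-4·(+1)^-8 = +1.
(-1001, -17 / ℚ) ramifies at {2, ∞}: a division algebra.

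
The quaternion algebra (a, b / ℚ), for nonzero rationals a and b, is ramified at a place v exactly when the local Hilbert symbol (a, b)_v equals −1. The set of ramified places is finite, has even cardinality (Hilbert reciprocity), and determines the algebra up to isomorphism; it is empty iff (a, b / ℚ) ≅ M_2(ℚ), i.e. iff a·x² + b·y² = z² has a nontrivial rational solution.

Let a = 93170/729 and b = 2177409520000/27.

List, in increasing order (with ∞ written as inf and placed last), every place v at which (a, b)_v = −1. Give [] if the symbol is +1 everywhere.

(a, b) ≡ (770, 66) mod (ℚ^×)²; places V = {2, 3, 5, 7, 11, 13, ∞}.
(a,b)_11: α=3, u≡5; β=5, v≡2 (mod 11); (5|11)=+1, (2|11)=-1; sign (−1)^1·+1^5·-1^3 = +1.
(a,b)_7: α=1, u≡3; β=0, v≡6 (mod 7); (3|7)=-1, (6|7)=-1; sign (−1)^0·-1^0·-1^1 = -1.
(a,b)_3: α=-6, u≡2; β=-3, v≡1 (mod 3); (2|3)=-1, (1|3)=+1; sign (−1)^0·-1^-3·+1^-6 = -1.
(a,b)_5: α=1, u≡1; β=4, v≡1 (mod 5); (1|5)=+1, (1|5)=+1; sign (−1)^0·+1^4·+1^1 = +1.
(a,b)_∞: sgn(770)=+, sgn(66)=+, so +1.
(a,b)_2: α=1, β=7; u≡1, v≡1 (mod 8); ε(u)ε(v)=0·0, αω(v)=1·0, βω(u)=7·0; sum ≡ 0  ⇒  +1.
(a,b)_13: α=0, u≡12; β=2, v≡12 (mod 13); (12|13)=+1, (12|13)=+1; sign (−1)^0·+1^2·+1^0 = +1.
(770, 66 / ℚ) ramifies at {3, 7}: a division algebra.

[3, 7]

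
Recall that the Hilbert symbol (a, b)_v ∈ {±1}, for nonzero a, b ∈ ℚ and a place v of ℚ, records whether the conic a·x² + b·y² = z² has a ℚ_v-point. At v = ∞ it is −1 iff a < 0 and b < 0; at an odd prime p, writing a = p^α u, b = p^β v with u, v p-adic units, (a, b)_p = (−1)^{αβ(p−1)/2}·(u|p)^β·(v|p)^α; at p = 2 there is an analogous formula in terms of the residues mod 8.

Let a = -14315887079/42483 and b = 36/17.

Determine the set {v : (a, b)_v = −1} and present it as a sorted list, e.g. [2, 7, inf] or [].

(a, b) ≡ (-1503717, 17) mod (ℚ^×)²; places V = {2, 3, 7, 13, 17, 19, 23, 31, 37, ∞}.
(a,b)_19: α=1, u≡17; β=0, v≡1 (mod 19); (17|19)=+1, (1|19)=+1; sign (−1)^0·+1^0·+1^1 = +1.
(a,b)_17: α=-2, u≡16; β=-1, v≡2 (mod 17); (16|17)=+1, (2|17)=+1; sign (−1)^0·+1^-1·+1^-2 = +1.
(a,b)_7: α=-2, u≡4; β=0, v≡5 (mod 7); (4|7)=+1, (5|7)=-1; sign (−1)^0·+1^0·-1^-2 = +1.
(a,b)_23: α=1, u≡7; β=0, v≡17 (mod 23); (7|23)=-1, (17|23)=-1; sign (−1)^0·-1^0·-1^1 = -1.
(a,b)_2: α=0, β=2; u≡3, v≡1 (mod 8); ε(u)ε(v)=1·0, αω(v)=0·0, βω(u)=2·1; sum ≡ 0  ⇒  +1.
(a,b)_∞: sgn(-1503717)=−, sgn(17)=+, so +1.
(a,b)_3: α=-1, u≡1; β=2, v≡2 (mod 3); (1|3)=+1, (2|3)=-1; sign (−1)^0·+1^2·-1^-1 = -1.
(a,b)_37: α=1, u≡18; β=0, v≡13 (mod 37); (18|37)=-1, (13|37)=-1; sign (−1)^0·-1^0·-1^1 = -1.
(a,b)_31: α=1, u≡10; β=0, v≡24 (mod 31); (10|31)=+1, (24|31)=-1; sign (−1)^0·+1^0·-1^1 = -1.
(a,b)_13: α=4, u≡11; β=0, v≡9 (mod 13); (11|13)=-1, (9|13)=+1; sign (−1)^0·-1^0·+1^4 = +1.
|Ram(-1503717, 17)| = 4, even; anisotropic at {3, 23, 31, 37}.

[3, 23, 31, 37]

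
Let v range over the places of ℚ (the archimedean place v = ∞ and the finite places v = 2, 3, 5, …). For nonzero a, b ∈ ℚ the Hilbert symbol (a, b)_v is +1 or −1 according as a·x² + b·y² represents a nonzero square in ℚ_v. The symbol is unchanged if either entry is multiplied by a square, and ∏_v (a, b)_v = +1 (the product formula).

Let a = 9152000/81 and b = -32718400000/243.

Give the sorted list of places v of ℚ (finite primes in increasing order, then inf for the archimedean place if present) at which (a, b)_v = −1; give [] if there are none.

[2, 3]

Mod squares: a ≡ 1430, b ≡ -30. Check v ∈ {∞, 2, 3, 5, 11, 13}.
v=3: a=3^-4·(≡2), b=3^-5·(≡2) mod 3; (2|3)=-1, (2|3)=-1; (−1)^{-4·-5·1}·(-1)^-5·(-1)^-4 = -1.
v=5: a=5^3·(≡1), b=5^5·(≡4) mod 5; (1|5)=+1, (4|5)=+1; (−1)^{3·5·2}·(+1)^5·(+1)^3 = +1.
v=13: a=13^1·(≡8), b=13^2·(≡12) mod 13; (8|13)=-1, (12|13)=+1; (−1)^{1·2·6}·(-1)^2·(+1)^1 = +1.
v=11: a=11^1·(≡1), b=11^2·(≡9) mod 11; (1|11)=+1, (9|11)=+1; (−1)^{1·2·5}·(+1)^2·(+1)^1 = +1.
v=∞: 1430 > 0 and -30 < 0  ⇒  (a,b)_∞ = +1.
v=2: v_2(a)=9, v_2(b)=9; units ≡ 3, 1 (mod 8); ε·ε+αω+βω = 1·0+9·0+9·1 ≡ 1  ⇒  (a,b)_2 = -1.
Ram(1430, -30) = {2, 3}; no ℚ_2-point on the conic.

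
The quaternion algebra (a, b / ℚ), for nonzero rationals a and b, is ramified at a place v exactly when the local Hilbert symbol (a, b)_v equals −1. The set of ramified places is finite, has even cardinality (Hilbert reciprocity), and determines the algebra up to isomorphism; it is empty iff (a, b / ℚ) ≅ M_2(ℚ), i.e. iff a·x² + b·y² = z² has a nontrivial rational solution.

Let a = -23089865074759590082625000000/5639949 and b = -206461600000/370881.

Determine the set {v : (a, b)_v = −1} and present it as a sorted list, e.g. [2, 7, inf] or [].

(a, b) ≡ (-1077205, -4465) mod (ℚ^×)²; places V = {2, 3, 5, 7, 13, 17, 19, 23, 29, 47, ∞}.
(a,b)_2: α=6, β=8; u≡3, v≡7 (mod 8); ε(u)ε(v)=1·1, αω(v)=6·0, βω(u)=8·1; sum ≡ 1  ⇒  -1.
(a,b)_7: α=-4, u≡2; β=-2, v≡1 (mod 7); (2|7)=+1, (1|7)=+1; sign (−1)^0·+1^-2·+1^-4 = +1.
(a,b)_13: α=2, u≡3; β=0, v≡5 (mod 13); (3|13)=+1, (5|13)=-1; sign (−1)^0·+1^0·-1^2 = +1.
(a,b)_17: α=5, u≡12; β=2, v≡3 (mod 17); (12|17)=-1, (3|17)=-1; sign (−1)^0·-1^2·-1^5 = -1.
(a,b)_3: α=-4, u≡2; β=-2, v≡2 (mod 3); (2|3)=-1, (2|3)=-1; sign (−1)^0·-1^-2·-1^-4 = +1.
(a,b)_47: α=4, u≡5; β=1, v≡26 (mod 47); (5|47)=-1, (26|47)=-1; sign (−1)^0·-1^1·-1^4 = -1.
(a,b)_∞: sgn(-1077205)=−, sgn(-4465)=−, so -1.
(a,b)_23: α=1, u≡4; β=0, v≡14 (mod 23); (4|23)=+1, (14|23)=-1; sign (−1)^0·+1^0·-1^1 = -1.
(a,b)_5: α=9, u≡4; β=5, v≡3 (mod 5); (4|5)=+1, (3|5)=-1; sign (−1)^0·+1^5·-1^9 = -1.
(a,b)_29: α=-1, u≡13; β=-2, v≡23 (mod 29); (13|29)=+1, (23|29)=+1; sign (−1)^0·+1^-2·+1^-1 = +1.
(a,b)_19: α=3, u≡5; β=1, v≡10 (mod 19); (5|19)=+1, (10|19)=-1; sign (−1)^1·+1^1·-1^3 = +1.
|Ram(-1077205, -4465)| = 6, even; anisotropic at {2, 5, 17, 23, 47, ∞}.

[2, 5, 17, 23, 47, inf]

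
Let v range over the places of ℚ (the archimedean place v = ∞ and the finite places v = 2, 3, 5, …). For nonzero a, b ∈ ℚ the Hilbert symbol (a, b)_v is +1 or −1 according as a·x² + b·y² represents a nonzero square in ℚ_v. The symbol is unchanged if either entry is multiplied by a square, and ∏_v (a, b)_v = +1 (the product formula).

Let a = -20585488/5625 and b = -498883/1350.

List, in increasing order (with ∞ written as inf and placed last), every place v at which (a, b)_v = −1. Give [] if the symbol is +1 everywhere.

(a, b) ≡ (-217, -24738) mod (ℚ^×)²; places V = {2, 3, 5, 7, 11, 19, 31, ∞}.
(a,b)_11: α=2, u≡5; β=2, v≡3 (mod 11); (5|11)=+1, (3|11)=+1; sign (−1)^0·+1^2·+1^2 = +1.
(a,b)_7: α=3, u≡4; β=1, v≡2 (mod 7); (4|7)=+1, (2|7)=+1; sign (−1)^1·+1^1·+1^3 = -1.
(a,b)_2: α=4, β=-1; u≡7, v≡7 (mod 8); ε(u)ε(v)=1·1, αω(v)=4·0, βω(u)=-1·0; sum ≡ 1  ⇒  -1.
(a,b)_3: α=-2, u≡2; β=-3, v≡1 (mod 3); (2|3)=-1, (1|3)=+1; sign (−1)^0·-1^-3·+1^-2 = -1.
(a,b)_31: α=1, u≡29; β=1, v≡18 (mod 31); (29|31)=-1, (18|31)=+1; sign (−1)^1·-1^1·+1^1 = +1.
(a,b)_5: α=-4, u≡3; β=-2, v≡3 (mod 5); (3|5)=-1, (3|5)=-1; sign (−1)^0·-1^-2·-1^-4 = +1.
(a,b)_19: α=0, u≡5; β=1, v≡1 (mod 19); (5|19)=+1, (1|19)=+1; sign (−1)^0·+1^1·+1^0 = +1.
(a,b)_∞: sgn(-217)=−, sgn(-24738)=−, so -1.
Ram(-217, -24738) = {2, 3, 7, ∞}; no ℚ_2-point on the conic.

[2, 3, 7, inf]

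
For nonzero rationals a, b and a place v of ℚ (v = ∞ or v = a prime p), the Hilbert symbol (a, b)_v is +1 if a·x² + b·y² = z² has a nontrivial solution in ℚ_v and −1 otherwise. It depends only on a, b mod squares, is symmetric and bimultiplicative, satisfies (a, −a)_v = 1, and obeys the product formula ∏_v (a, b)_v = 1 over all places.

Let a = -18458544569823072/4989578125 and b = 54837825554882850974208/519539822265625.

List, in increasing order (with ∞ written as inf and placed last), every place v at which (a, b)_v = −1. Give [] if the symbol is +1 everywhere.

Mod squares: a ≡ -2926, b ≡ 9699690. Check v ∈ {∞, 2, 3, 5, 7, 11, 13, 17, 19, 23}.
v=5: a=5^-6·(≡1), b=5^-9·(≡2) mod 5; (1|5)=+1, (2|5)=-1; (−1)^{-6·-9·2}·(+1)^-9·(-1)^-6 = +1.
v=13: a=13^4·(≡1), b=13^5·(≡8) mod 13; (1|13)=+1, (8|13)=-1; (−1)^{4·5·6}·(+1)^5·(-1)^4 = +1.
v=23: a=23^4·(≡9), b=23^6·(≡14) mod 23; (9|23)=+1, (14|23)=-1; (−1)^{4·6·11}·(+1)^6·(-1)^4 = +1.
v=∞: -2926 < 0 and 9699690 > 0  ⇒  (a,b)_∞ = +1.
v=17: a=17^0·(≡15), b=17^-1·(≡15) mod 17; (15|17)=+1, (15|17)=+1; (−1)^{0·-1·8}·(+1)^-1·(+1)^0 = +1.
v=7: a=7^-5·(≡4), b=7^-7·(≡6) mod 7; (4|7)=+1, (6|7)=-1; (−1)^{-5·-7·3}·(+1)^-7·(-1)^-5 = +1.
v=11: a=11^1·(≡9), b=11^1·(≡10) mod 11; (9|11)=+1, (10|11)=-1; (−1)^{1·1·5}·(+1)^1·(-1)^1 = +1.
v=19: a=19^-1·(≡6), b=19^-1·(≡13) mod 19; (6|19)=+1, (13|19)=-1; (−1)^{-1·-1·9}·(+1)^-1·(-1)^-1 = +1.
v=2: v_2(a)=5, v_2(b)=9; units ≡ 1, 5 (mod 8); ε·ε+αω+βω = 0·0+5·1+9·0 ≡ 1  ⇒  (a,b)_2 = -1.
v=3: a=3^8·(≡2), b=3^11·(≡1) mod 3; (2|3)=-1, (1|3)=+1; (−1)^{8·11·1}·(-1)^11·(+1)^8 = -1.
|Ram(-2926, 9699690)| = 2, even; anisotropic at {2, 3}.

[2, 3]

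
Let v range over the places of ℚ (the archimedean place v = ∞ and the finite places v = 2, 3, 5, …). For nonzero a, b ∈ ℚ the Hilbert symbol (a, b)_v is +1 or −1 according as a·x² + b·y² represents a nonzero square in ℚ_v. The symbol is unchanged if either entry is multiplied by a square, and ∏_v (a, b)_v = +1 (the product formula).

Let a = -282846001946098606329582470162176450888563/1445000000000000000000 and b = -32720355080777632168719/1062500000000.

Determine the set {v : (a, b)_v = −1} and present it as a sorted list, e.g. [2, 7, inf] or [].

[5, 7, 19, inf]

Mod squares: a ≡ -664815, b ≡ -6783. Check v ∈ {∞, 2, 3, 5, 7, 13, 17, 19, 23, 31, 41, 47}.
v=17: a=17^-2·(≡15), b=17^-1·(≡2) mod 17; (15|17)=+1, (2|17)=+1; (−1)^{-2·-1·8}·(+1)^-1·(+1)^-2 = +1.
v=31: a=31^4·(≡11), b=31^2·(≡13) mod 31; (11|31)=-1, (13|31)=-1; (−1)^{4·2·15}·(-1)^2·(-1)^4 = +1.
v=7: a=7^2·(≡3), b=7^1·(≡4) mod 7; (3|7)=-1, (4|7)=+1; (−1)^{2·1·3}·(-1)^1·(+1)^2 = -1.
v=19: a=19^2·(≡2), b=19^1·(≡16) mod 19; (2|19)=-1, (16|19)=+1; (−1)^{2·1·9}·(-1)^1·(+1)^2 = -1.
v=47: a=47^3·(≡1), b=47^2·(≡8) mod 47; (1|47)=+1, (8|47)=+1; (−1)^{3·2·23}·(+1)^2·(+1)^3 = +1.
v=23: a=23^3·(≡13), b=23^2·(≡2) mod 23; (13|23)=+1, (2|23)=+1; (−1)^{3·2·11}·(+1)^2·(+1)^3 = +1.
v=3: a=3^15·(≡2), b=3^3·(≡1) mod 3; (2|3)=-1, (1|3)=+1; (−1)^{15·3·1}·(-1)^3·(+1)^15 = +1.
v=∞: -664815 < 0 and -6783 < 0  ⇒  (a,b)_∞ = -1.
v=2: v_2(a)=-18, v_2(b)=-8; units ≡ 1, 1 (mod 8); ε·ε+αω+βω = 0·0+-18·0+-8·0 ≡ 0  ⇒  (a,b)_2 = +1.
v=41: a=41^1·(≡16), b=41^2·(≡25) mod 41; (16|41)=+1, (25|41)=+1; (−1)^{1·2·20}·(+1)^2·(+1)^1 = +1.
v=13: a=13^12·(≡6), b=13^6·(≡10) mod 13; (6|13)=-1, (10|13)=+1; (−1)^{12·6·6}·(-1)^6·(+1)^12 = +1.
v=5: a=5^-19·(≡2), b=5^-12·(≡3) mod 5; (2|5)=-1, (3|5)=-1; (−1)^{-19·-12·2}·(-1)^-12·(-1)^-19 = -1.
(-664815, -6783 / ℚ) ramifies at {5, 7, 19, ∞}: a division algebra.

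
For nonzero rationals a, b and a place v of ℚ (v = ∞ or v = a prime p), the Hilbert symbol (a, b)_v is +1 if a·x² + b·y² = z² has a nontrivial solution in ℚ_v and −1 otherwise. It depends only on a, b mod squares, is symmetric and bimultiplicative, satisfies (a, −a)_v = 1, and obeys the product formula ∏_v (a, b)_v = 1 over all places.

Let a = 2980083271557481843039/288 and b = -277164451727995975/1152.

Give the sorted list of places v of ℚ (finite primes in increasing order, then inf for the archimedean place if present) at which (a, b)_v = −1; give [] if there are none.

[23, 31]

(a, b) ≡ (580382, -306878) mod (ℚ^×)²; places V = {2, 3, 5, 11, 13, 23, 29, 31, 37, ∞}.
(a,b)_23: α=3, u≡2; β=2, v≡15 (mod 23); (2|23)=+1, (15|23)=-1; sign (−1)^0·+1^2·-1^3 = -1.
(a,b)_29: α=4, u≡24; β=3, v≡11 (mod 29); (24|29)=+1, (11|29)=-1; sign (−1)^0·+1^3·-1^4 = +1.
(a,b)_3: α=-2, u≡2; β=-2, v≡1 (mod 3); (2|3)=-1, (1|3)=+1; sign (−1)^0·-1^-2·+1^-2 = +1.
(a,b)_11: α=1, u≡2; β=1, v≡3 (mod 11); (2|11)=-1, (3|11)=+1; sign (−1)^1·-1^1·+1^1 = +1.
(a,b)_∞: sgn(580382)=+, sgn(-306878)=−, so +1.
(a,b)_13: α=4, u≡4; β=3, v≡2 (mod 13); (4|13)=+1, (2|13)=-1; sign (−1)^0·+1^3·-1^4 = +1.
(a,b)_5: α=0, u≡3; β=2, v≡3 (mod 5); (3|5)=-1, (3|5)=-1; sign (−1)^0·-1^2·-1^0 = +1.
(a,b)_37: α=1, u≡24; β=1, v≡19 (mod 37); (24|37)=-1, (19|37)=-1; sign (−1)^0·-1^1·-1^1 = +1.
(a,b)_31: α=3, u≡23; β=2, v≡22 (mod 31); (23|31)=-1, (22|31)=-1; sign (−1)^0·-1^2·-1^3 = -1.
(a,b)_2: α=-5, β=-7; u≡7, v≡1 (mod 8); ε(u)ε(v)=1·0, αω(v)=-5·0, βω(u)=-7·0; sum ≡ 0  ⇒  +1.
Ram(580382, -306878) = {23, 31}; no ℚ_23-point on the conic.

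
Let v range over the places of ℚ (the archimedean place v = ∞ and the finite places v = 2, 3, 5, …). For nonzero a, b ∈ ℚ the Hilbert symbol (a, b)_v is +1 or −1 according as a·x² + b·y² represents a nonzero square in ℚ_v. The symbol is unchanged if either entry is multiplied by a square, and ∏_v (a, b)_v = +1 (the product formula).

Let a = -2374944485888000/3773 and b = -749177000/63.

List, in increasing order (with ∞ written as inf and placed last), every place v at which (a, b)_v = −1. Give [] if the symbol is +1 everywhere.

(a, b) ≡ (-385, -310310) mod (ℚ^×)²; places V = {2, 3, 5, 7, 11, 13, 31, ∞}.
(a,b)_2: α=12, β=3; u≡7, v≡5 (mod 8); ε(u)ε(v)=1·0, αω(v)=12·1, βω(u)=3·0; sum ≡ 0  ⇒  +1.
(a,b)_13: α=6, u≡7; β=3, v≡5 (mod 13); (7|13)=-1, (5|13)=-1; sign (−1)^0·-1^3·-1^6 = -1.
(a,b)_31: α=2, u≡14; β=1, v≡11 (mod 31); (14|31)=+1, (11|31)=-1; sign (−1)^0·+1^1·-1^2 = +1.
(a,b)_11: α=-1, u≡9; β=1, v≡9 (mod 11); (9|11)=+1, (9|11)=+1; sign (−1)^1·+1^1·+1^-1 = -1.
(a,b)_3: α=0, u≡2; β=-2, v≡1 (mod 3); (2|3)=-1, (1|3)=+1; sign (−1)^0·-1^-2·+1^0 = +1.
(a,b)_7: α=-3, u≡4; β=-1, v≡1 (mod 7); (4|7)=+1, (1|7)=+1; sign (−1)^1·+1^-1·+1^-3 = -1.
(a,b)_∞: sgn(-385)=−, sgn(-310310)=−, so -1.
(a,b)_5: α=3, u≡2; β=3, v≡3 (mod 5); (2|5)=-1, (3|5)=-1; sign (−1)^0·-1^3·-1^3 = +1.
|Ram(-385, -310310)| = 4, even; anisotropic at {7, 11, 13, ∞}.

[7, 11, 13, inf]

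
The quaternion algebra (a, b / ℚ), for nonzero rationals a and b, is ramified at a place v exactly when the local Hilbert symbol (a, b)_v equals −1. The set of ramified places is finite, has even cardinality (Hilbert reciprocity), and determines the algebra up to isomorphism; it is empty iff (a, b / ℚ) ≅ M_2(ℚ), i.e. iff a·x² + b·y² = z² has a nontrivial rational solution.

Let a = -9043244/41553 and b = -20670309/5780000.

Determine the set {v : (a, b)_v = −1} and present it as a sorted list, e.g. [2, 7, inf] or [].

(a, b) ≡ (-2629923, -4218) mod (ℚ^×)²; places V = {2, 3, 5, 7, 11, 17, 19, 29, 37, 43, ∞}.
(a,b)_5: α=0, u≡2; β=-4, v≡2 (mod 5); (2|5)=-1, (2|5)=-1; sign (−1)^0·-1^-4·-1^0 = +1.
(a,b)_11: α=0, u≡9; β=2, v≡2 (mod 11); (9|11)=+1, (2|11)=-1; sign (−1)^0·+1^2·-1^0 = +1.
(a,b)_17: α=0, u≡5; β=-2, v≡1 (mod 17); (5|17)=-1, (1|17)=+1; sign (−1)^0·-1^-2·+1^0 = +1.
(a,b)_29: α=1, u≡7; β=0, v≡5 (mod 29); (7|29)=+1, (5|29)=+1; sign (−1)^0·+1^0·+1^1 = +1.
(a,b)_∞: sgn(-2629923)=−, sgn(-4218)=−, so -1.
(a,b)_3: α=-7, u≡1; β=5, v≡1 (mod 3); (1|3)=+1, (1|3)=+1; sign (−1)^1·+1^5·+1^-7 = -1.
(a,b)_19: α=-1, u≡17; β=1, v≡1 (mod 19); (17|19)=+1, (1|19)=+1; sign (−1)^1·+1^1·+1^-1 = -1.
(a,b)_37: α=1, u≡5; β=1, v≡10 (mod 37); (5|37)=-1, (10|37)=+1; sign (−1)^0·-1^1·+1^1 = -1.
(a,b)_43: α=1, u≡29; β=0, v≡30 (mod 43); (29|43)=-1, (30|43)=-1; sign (−1)^0·-1^0·-1^1 = -1.
(a,b)_2: α=2, β=-5; u≡5, v≡3 (mod 8); ε(u)ε(v)=0·1, αω(v)=2·1, βω(u)=-5·1; sum ≡ 1  ⇒  -1.
(a,b)_7: α=2, u≡6; β=0, v≡6 (mod 7); (6|7)=-1, (6|7)=-1; sign (−1)^0·-1^0·-1^2 = +1.
|Ram(-2629923, -4218)| = 6, even; anisotropic at {2, 3, 19, 37, 43, ∞}.

[2, 3, 19, 37, 43, inf]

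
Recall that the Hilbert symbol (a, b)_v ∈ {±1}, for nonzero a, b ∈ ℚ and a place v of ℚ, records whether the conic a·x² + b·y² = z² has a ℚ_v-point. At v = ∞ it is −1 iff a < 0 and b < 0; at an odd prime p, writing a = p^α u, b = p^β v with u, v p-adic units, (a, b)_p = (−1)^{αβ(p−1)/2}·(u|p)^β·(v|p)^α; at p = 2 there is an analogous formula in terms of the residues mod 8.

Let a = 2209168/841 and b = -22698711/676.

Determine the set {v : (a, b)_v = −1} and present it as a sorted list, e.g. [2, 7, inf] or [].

Mod squares: a ≡ 817, b ≡ -5719. Check v ∈ {∞, 2, 3, 7, 13, 19, 29, 43}.
v=13: a=13^2·(≡8), b=13^-2·(≡1) mod 13; (8|13)=-1, (1|13)=+1; (−1)^{2·-2·6}·(-1)^-2·(+1)^2 = +1.
v=19: a=19^1·(≡6), b=19^1·(≡15) mod 19; (6|19)=+1, (15|19)=-1; (−1)^{1·1·9}·(+1)^1·(-1)^1 = +1.
v=29: a=29^-2·(≡6), b=29^0·(≡22) mod 29; (6|29)=+1, (22|29)=+1; (−1)^{-2·0·14}·(+1)^0·(+1)^-2 = +1.
v=43: a=43^1·(≡5), b=43^1·(≡33) mod 43; (5|43)=-1, (33|43)=-1; (−1)^{1·1·21}·(-1)^1·(-1)^1 = -1.
v=2: v_2(a)=4, v_2(b)=-2; units ≡ 1, 1 (mod 8); ε·ε+αω+βω = 0·0+4·0+-2·0 ≡ 0  ⇒  (a,b)_2 = +1.
v=3: a=3^0·(≡1), b=3^4·(≡2) mod 3; (1|3)=+1, (2|3)=-1; (−1)^{0·4·1}·(+1)^4·(-1)^0 = +1.
v=7: a=7^0·(≡3), b=7^3·(≡2) mod 7; (3|7)=-1, (2|7)=+1; (−1)^{0·3·3}·(-1)^3·(+1)^0 = -1.
v=∞: 817 > 0 and -5719 < 0  ⇒  (a,b)_∞ = +1.
Ram(817, -5719) = {7, 43}; no ℚ_7-point on the conic.

[7, 43]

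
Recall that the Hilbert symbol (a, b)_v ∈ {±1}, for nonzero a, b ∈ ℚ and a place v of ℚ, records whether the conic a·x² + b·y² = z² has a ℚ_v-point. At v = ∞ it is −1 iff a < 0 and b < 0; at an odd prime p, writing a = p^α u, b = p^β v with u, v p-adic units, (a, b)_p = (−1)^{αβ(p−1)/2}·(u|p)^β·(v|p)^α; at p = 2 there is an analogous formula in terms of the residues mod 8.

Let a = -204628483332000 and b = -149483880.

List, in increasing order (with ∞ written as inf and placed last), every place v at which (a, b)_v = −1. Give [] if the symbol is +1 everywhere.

(a, b) ≡ (-2730, -2730) mod (ℚ^×)²; places V = {2, 3, 5, 7, 13, ∞}.
(a,b)_2: α=5, β=3; u≡3, v≡3 (mod 8); ε(u)ε(v)=1·1, αω(v)=5·1, βω(u)=3·1; sum ≡ 1  ⇒  -1.
(a,b)_3: α=9, u≡2; β=5, v≡2 (mod 3); (2|3)=-1, (2|3)=-1; sign (−1)^1·-1^5·-1^9 = -1.
(a,b)_7: α=1, u≡4; β=1, v≡4 (mod 7); (4|7)=+1, (4|7)=+1; sign (−1)^1·+1^1·+1^1 = -1.
(a,b)_13: α=5, u≡2; β=3, v≡2 (mod 13); (2|13)=-1, (2|13)=-1; sign (−1)^0·-1^3·-1^5 = +1.
(a,b)_5: α=3, u≡4; β=1, v≡4 (mod 5); (4|5)=+1, (4|5)=+1; sign (−1)^0·+1^1·+1^3 = +1.
(a,b)_∞: sgn(-2730)=−, sgn(-2730)=−, so -1.
|Ram(-2730, -2730)| = 4, even; anisotropic at {2, 3, 7, ∞}.

[2, 3, 7, inf]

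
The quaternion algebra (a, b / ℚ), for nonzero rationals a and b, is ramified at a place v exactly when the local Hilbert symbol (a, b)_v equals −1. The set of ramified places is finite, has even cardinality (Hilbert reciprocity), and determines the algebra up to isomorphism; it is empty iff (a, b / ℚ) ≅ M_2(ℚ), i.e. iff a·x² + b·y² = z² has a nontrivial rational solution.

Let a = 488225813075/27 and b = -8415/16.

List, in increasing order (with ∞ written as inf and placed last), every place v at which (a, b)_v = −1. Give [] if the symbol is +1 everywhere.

[7, 11]

(a, b) ≡ (4641, -935) mod (ℚ^×)²; places V = {2, 3, 5, 7, 11, 13, 17, 19, ∞}.
(a,b)_2: α=0, β=-4; u≡1, v≡1 (mod 8); ε(u)ε(v)=0·0, αω(v)=0·0, βω(u)=-4·0; sum ≡ 0  ⇒  +1.
(a,b)_3: α=-3, u≡2; β=2, v≡1 (mod 3); (2|3)=-1, (1|3)=+1; sign (−1)^0·-1^2·+1^-3 = +1.
(a,b)_7: α=1, u≡3; β=0, v≡3 (mod 7); (3|7)=-1, (3|7)=-1; sign (−1)^0·-1^0·-1^1 = -1.
(a,b)_5: α=2, u≡4; β=1, v≡2 (mod 5); (4|5)=+1, (2|5)=-1; sign (−1)^0·+1^1·-1^2 = +1.
(a,b)_13: α=1, u≡7; β=0, v≡3 (mod 13); (7|13)=-1, (3|13)=+1; sign (−1)^0·-1^0·+1^1 = +1.
(a,b)_11: α=2, u≡10; β=1, v≡1 (mod 11); (10|11)=-1, (1|11)=+1; sign (−1)^0·-1^1·+1^2 = -1.
(a,b)_∞: sgn(4641)=+, sgn(-935)=−, so +1.
(a,b)_19: α=2, u≡16; β=0, v≡12 (mod 19); (16|19)=+1, (12|19)=-1; sign (−1)^0·+1^0·-1^2 = +1.
(a,b)_17: α=3, u≡1; β=1, v≡2 (mod 17); (1|17)=+1, (2|17)=+1; sign (−1)^0·+1^1·+1^3 = +1.
(4641, -935 / ℚ) ramifies at {7, 11}: a division algebra.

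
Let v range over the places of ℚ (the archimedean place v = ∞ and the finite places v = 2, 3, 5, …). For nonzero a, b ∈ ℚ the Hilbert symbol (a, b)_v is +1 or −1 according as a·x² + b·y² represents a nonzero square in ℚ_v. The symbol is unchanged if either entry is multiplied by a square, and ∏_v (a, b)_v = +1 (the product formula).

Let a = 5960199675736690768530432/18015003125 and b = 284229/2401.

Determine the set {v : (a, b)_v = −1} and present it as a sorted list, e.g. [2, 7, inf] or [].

[17, 29, 31, 37]

Mod squares: a ≡ 36755615, b ≡ 29. Check v ∈ {∞, 2, 3, 5, 7, 11, 13, 17, 29, 31, 37}.
v=17: a=17^1·(≡15), b=17^0·(≡10) mod 17; (15|17)=+1, (10|17)=-1; (−1)^{1·0·8}·(+1)^0·(-1)^1 = -1.
v=5: a=5^-5·(≡2), b=5^0·(≡4) mod 5; (2|5)=-1, (4|5)=+1; (−1)^{-5·0·2}·(-1)^0·(+1)^-5 = +1.
v=2: v_2(a)=10, v_2(b)=0; units ≡ 7, 5 (mod 8); ε·ε+αω+βω = 1·0+10·1+0·0 ≡ 0  ⇒  (a,b)_2 = +1.
v=7: a=7^-8·(≡2), b=7^-4·(≡1) mod 7; (2|7)=+1, (1|7)=+1; (−1)^{-8·-4·3}·(+1)^-4·(+1)^-8 = +1.
v=31: a=31^1·(≡28), b=31^0·(≡17) mod 31; (28|31)=+1, (17|31)=-1; (−1)^{1·0·15}·(+1)^0·(-1)^1 = -1.
v=37: a=37^1·(≡32), b=37^0·(≡29) mod 37; (32|37)=-1, (29|37)=-1; (−1)^{1·0·18}·(-1)^0·(-1)^1 = -1.
v=13: a=13^1·(≡5), b=13^0·(≡4) mod 13; (5|13)=-1, (4|13)=+1; (−1)^{1·0·6}·(-1)^0·(+1)^1 = +1.
v=29: a=29^3·(≡2), b=29^1·(≡5) mod 29; (2|29)=-1, (5|29)=+1; (−1)^{3·1·14}·(-1)^1·(+1)^3 = -1.
v=∞: 36755615 > 0 and 29 > 0  ⇒  (a,b)_∞ = +1.
v=11: a=11^6·(≡6), b=11^2·(≡2) mod 11; (6|11)=-1, (2|11)=-1; (−1)^{6·2·5}·(-1)^2·(-1)^6 = +1.
v=3: a=3^12·(≡2), b=3^4·(≡2) mod 3; (2|3)=-1, (2|3)=-1; (−1)^{12·4·1}·(-1)^4·(-1)^12 = +1.
(36755615, 29 / ℚ) ramifies at {17, 29, 31, 37}: a division algebra.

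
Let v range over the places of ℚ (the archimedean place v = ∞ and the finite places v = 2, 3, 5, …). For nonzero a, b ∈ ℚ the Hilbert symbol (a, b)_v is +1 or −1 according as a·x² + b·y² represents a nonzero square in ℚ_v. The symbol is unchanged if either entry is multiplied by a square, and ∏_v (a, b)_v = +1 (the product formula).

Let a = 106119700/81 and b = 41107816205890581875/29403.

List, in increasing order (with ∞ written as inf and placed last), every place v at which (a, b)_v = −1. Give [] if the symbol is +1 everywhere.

[13, 23, 37, 41]

(a, b) ≡ (1061197, 11193) mod (ℚ^×)²; places V = {2, 3, 5, 7, 11, 13, 23, 29, 37, 41, 43, ∞}.
(a,b)_37: α=1, u≡17; β=2, v≡29 (mod 37); (17|37)=-1, (29|37)=-1; sign (−1)^0·-1^2·-1^1 = -1.
(a,b)_7: α=0, u≡2; β=3, v≡5 (mod 7); (2|7)=+1, (5|7)=-1; sign (−1)^0·+1^3·-1^0 = +1.
(a,b)_41: α=0, u≡26; β=1, v≡12 (mod 41); (26|41)=-1, (12|41)=-1; sign (−1)^0·-1^1·-1^0 = -1.
(a,b)_5: α=2, u≡3; β=4, v≡2 (mod 5); (3|5)=-1, (2|5)=-1; sign (−1)^0·-1^4·-1^2 = +1.
(a,b)_2: α=2, β=0; u≡5, v≡1 (mod 8); ε(u)ε(v)=0·0, αω(v)=2·0, βω(u)=0·1; sum ≡ 0  ⇒  +1.
(a,b)_29: α=1, u≡6; β=2, v≡4 (mod 29); (6|29)=+1, (4|29)=+1; sign (−1)^0·+1^2·+1^1 = +1.
(a,b)_11: α=0, u≡4; β=-2, v≡2 (mod 11); (4|11)=+1, (2|11)=-1; sign (−1)^0·+1^-2·-1^0 = +1.
(a,b)_43: α=1, u≡17; β=2, v≡9 (mod 43); (17|43)=+1, (9|43)=+1; sign (−1)^0·+1^2·+1^1 = +1.
(a,b)_23: α=1, u≡16; β=0, v≡15 (mod 23); (16|23)=+1, (15|23)=-1; sign (−1)^0·+1^0·-1^1 = -1.
(a,b)_13: α=0, u≡8; β=3, v≡4 (mod 13); (8|13)=-1, (4|13)=+1; sign (−1)^0·-1^3·+1^0 = -1.
(a,b)_∞: sgn(1061197)=+, sgn(11193)=+, so +1.
(a,b)_3: α=-4, u≡1; β=-5, v≡2 (mod 3); (1|3)=+1, (2|3)=-1; sign (−1)^0·+1^-5·-1^-4 = +1.
(1061197, 11193 / ℚ) ramifies at {13, 23, 37, 41}: a division algebra.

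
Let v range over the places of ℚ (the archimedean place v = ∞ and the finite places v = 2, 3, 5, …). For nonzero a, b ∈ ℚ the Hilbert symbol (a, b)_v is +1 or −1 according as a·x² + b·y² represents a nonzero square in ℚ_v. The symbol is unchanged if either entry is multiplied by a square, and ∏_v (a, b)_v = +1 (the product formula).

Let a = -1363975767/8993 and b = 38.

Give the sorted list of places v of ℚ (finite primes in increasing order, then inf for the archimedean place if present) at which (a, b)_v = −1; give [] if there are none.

(a, b) ≡ (-119, 38) mod (ℚ^×)²; places V = {2, 3, 7, 11, 17, 19, 23, 47, ∞}.
(a,b)_3: α=6, u≡1; β=0, v≡2 (mod 3); (1|3)=+1, (2|3)=-1; sign (−1)^0·+1^0·-1^6 = +1.
(a,b)_11: α=2, u≡7; β=0, v≡5 (mod 11); (7|11)=-1, (5|11)=+1; sign (−1)^0·-1^0·+1^2 = +1.
(a,b)_7: α=1, u≡4; β=0, v≡3 (mod 7); (4|7)=+1, (3|7)=-1; sign (−1)^0·+1^0·-1^1 = -1.
(a,b)_19: α=0, u≡15; β=1, v≡2 (mod 19); (15|19)=-1, (2|19)=-1; sign (−1)^0·-1^1·-1^0 = -1.
(a,b)_47: α=2, u≡22; β=0, v≡38 (mod 47); (22|47)=-1, (38|47)=-1; sign (−1)^0·-1^0·-1^2 = +1.
(a,b)_∞: sgn(-119)=−, sgn(38)=+, so +1.
(a,b)_23: α=-2, u≡20; β=0, v≡15 (mod 23); (20|23)=-1, (15|23)=-1; sign (−1)^0·-1^0·-1^-2 = +1.
(a,b)_2: α=0, β=1; u≡1, v≡3 (mod 8); ε(u)ε(v)=0·1, αω(v)=0·1, βω(u)=1·0; sum ≡ 0  ⇒  +1.
(a,b)_17: α=-1, u≡3; β=0, v≡4 (mod 17); (3|17)=-1, (4|17)=+1; sign (−1)^0·-1^0·+1^-1 = +1.
(-119, 38 / ℚ) ramifies at {7, 19}: a division algebra.

[7, 19]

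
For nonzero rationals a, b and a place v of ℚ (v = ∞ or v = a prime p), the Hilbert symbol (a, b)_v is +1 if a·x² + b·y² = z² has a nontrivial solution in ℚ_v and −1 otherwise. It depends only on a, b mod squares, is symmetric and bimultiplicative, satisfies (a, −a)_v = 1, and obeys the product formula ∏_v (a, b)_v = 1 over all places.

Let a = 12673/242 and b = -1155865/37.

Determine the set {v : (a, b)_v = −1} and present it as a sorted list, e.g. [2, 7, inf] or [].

Mod squares: a ≡ 25346, b ≡ -80845. Check v ∈ {∞, 2, 5, 11, 19, 23, 29, 37}.
v=2: v_2(a)=-1, v_2(b)=0; units ≡ 1, 3 (mod 8); ε·ε+αω+βω = 0·1+-1·1+0·0 ≡ 1  ⇒  (a,b)_2 = -1.
v=5: a=5^0·(≡4), b=5^1·(≡1) mod 5; (4|5)=+1, (1|5)=+1; (−1)^{0·1·2}·(+1)^1·(+1)^0 = +1.
v=23: a=23^1·(≡21), b=23^3·(≡8) mod 23; (21|23)=-1, (8|23)=+1; (−1)^{1·3·11}·(-1)^3·(+1)^1 = +1.
v=19: a=19^1·(≡11), b=19^1·(≡16) mod 19; (11|19)=+1, (16|19)=+1; (−1)^{1·1·9}·(+1)^1·(+1)^1 = -1.
v=11: a=11^-2·(≡6), b=11^0·(≡1) mod 11; (6|11)=-1, (1|11)=+1; (−1)^{-2·0·5}·(-1)^0·(+1)^-2 = +1.
v=37: a=37^0·(≡25), b=37^-1·(≡15) mod 37; (25|37)=+1, (15|37)=-1; (−1)^{0·-1·18}·(+1)^-1·(-1)^0 = +1.
v=∞: 25346 > 0 and -80845 < 0  ⇒  (a,b)_∞ = +1.
v=29: a=29^1·(≡6), b=29^0·(≡13) mod 29; (6|29)=+1, (13|29)=+1; (−1)^{1·0·14}·(+1)^0·(+1)^1 = +1.
|Ram(25346, -80845)| = 2, even; anisotropic at {2, 19}.

[2, 19]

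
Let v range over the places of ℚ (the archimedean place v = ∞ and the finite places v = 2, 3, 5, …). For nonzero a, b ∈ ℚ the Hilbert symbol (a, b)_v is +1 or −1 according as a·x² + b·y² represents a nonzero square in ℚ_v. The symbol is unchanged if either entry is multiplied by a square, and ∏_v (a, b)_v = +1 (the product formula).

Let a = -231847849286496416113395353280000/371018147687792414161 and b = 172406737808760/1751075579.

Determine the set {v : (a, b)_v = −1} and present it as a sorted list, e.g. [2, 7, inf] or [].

[2, 5, 11, 13, 17, 23]

Mod squares: a ≡ -78, b ≡ 31870410. Check v ∈ {∞, 2, 3, 5, 7, 11, 13, 17, 19, 23, 29, 31, 37}.
v=5: a=5^4·(≡2), b=5^1·(≡3) mod 5; (2|5)=-1, (3|5)=-1; (−1)^{4·1·2}·(-1)^1·(-1)^4 = -1.
v=2: v_2(a)=9, v_2(b)=3; units ≡ 1, 5 (mod 8); ε·ε+αω+βω = 0·0+9·1+3·0 ≡ 1  ⇒  (a,b)_2 = -1.
v=13: a=13^3·(≡5), b=13^1·(≡9) mod 13; (5|13)=-1, (9|13)=+1; (−1)^{3·1·6}·(-1)^1·(+1)^3 = -1.
v=29: a=29^4·(≡24), b=29^2·(≡2) mod 29; (24|29)=+1, (2|29)=-1; (−1)^{4·2·14}·(+1)^2·(-1)^4 = +1.
v=37: a=37^-4·(≡10), b=37^-2·(≡34) mod 37; (10|37)=+1, (34|37)=+1; (−1)^{-4·-2·18}·(+1)^-2·(+1)^-4 = +1.
v=17: a=17^2·(≡7), b=17^1·(≡13) mod 17; (7|17)=-1, (13|17)=+1; (−1)^{2·1·8}·(-1)^1·(+1)^2 = -1.
v=19: a=19^6·(≡7), b=19^3·(≡15) mod 19; (7|19)=+1, (15|19)=-1; (−1)^{6·3·9}·(+1)^3·(-1)^6 = +1.
v=11: a=11^-8·(≡7), b=11^-3·(≡9) mod 11; (7|11)=-1, (9|11)=+1; (−1)^{-8·-3·5}·(-1)^-3·(+1)^-8 = -1.
v=∞: -78 < 0 and 31870410 > 0  ⇒  (a,b)_∞ = +1.
v=23: a=23^2·(≡7), b=23^1·(≡3) mod 23; (7|23)=-1, (3|23)=+1; (−1)^{2·1·11}·(-1)^1·(+1)^2 = -1.
v=3: a=3^3·(≡1), b=3^1·(≡2) mod 3; (1|3)=+1, (2|3)=-1; (−1)^{3·1·1}·(+1)^1·(-1)^3 = +1.
v=31: a=31^-4·(≡27), b=31^-2·(≡30) mod 31; (27|31)=-1, (30|31)=-1; (−1)^{-4·-2·15}·(-1)^-2·(-1)^-4 = +1.
v=7: a=7^4·(≡6), b=7^2·(≡6) mod 7; (6|7)=-1, (6|7)=-1; (−1)^{4·2·3}·(-1)^2·(-1)^4 = +1.
Ram(-78, 31870410) = {2, 5, 11, 13, 17, 23}; no ℚ_2-point on the conic.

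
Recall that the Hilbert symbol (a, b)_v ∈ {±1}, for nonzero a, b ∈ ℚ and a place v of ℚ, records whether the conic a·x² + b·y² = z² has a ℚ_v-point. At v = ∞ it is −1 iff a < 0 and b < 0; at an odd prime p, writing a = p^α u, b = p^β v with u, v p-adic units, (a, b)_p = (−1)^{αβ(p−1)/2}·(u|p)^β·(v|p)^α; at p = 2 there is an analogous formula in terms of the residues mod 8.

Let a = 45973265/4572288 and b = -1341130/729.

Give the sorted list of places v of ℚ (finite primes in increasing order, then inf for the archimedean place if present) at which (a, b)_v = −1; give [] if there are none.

Mod squares: a ≡ 130, b ≡ -27370. Check v ∈ {∞, 2, 3, 5, 7, 13, 17, 23, 29}.
v=3: a=3^-6·(≡1), b=3^-6·(≡2) mod 3; (1|3)=+1, (2|3)=-1; (−1)^{-6·-6·1}·(+1)^-6·(-1)^-6 = +1.
v=7: a=7^-2·(≡1), b=7^3·(≡3) mod 7; (1|7)=+1, (3|7)=-1; (−1)^{-2·3·3}·(+1)^3·(-1)^-2 = +1.
v=29: a=29^4·(≡12), b=29^0·(≡1) mod 29; (12|29)=-1, (1|29)=+1; (−1)^{4·0·14}·(-1)^0·(+1)^4 = +1.
v=23: a=23^0·(≡20), b=23^1·(≡4) mod 23; (20|23)=-1, (4|23)=+1; (−1)^{0·1·11}·(-1)^1·(+1)^0 = -1.
v=∞: 130 > 0 and -27370 < 0  ⇒  (a,b)_∞ = +1.
v=13: a=13^1·(≡9), b=13^0·(≡2) mod 13; (9|13)=+1, (2|13)=-1; (−1)^{1·0·6}·(+1)^0·(-1)^1 = -1.
v=17: a=17^0·(≡6), b=17^1·(≡5) mod 17; (6|17)=-1, (5|17)=-1; (−1)^{0·1·8}·(-1)^1·(-1)^0 = -1.
v=2: v_2(a)=-7, v_2(b)=1; units ≡ 1, 3 (mod 8); ε·ε+αω+βω = 0·1+-7·1+1·0 ≡ 1  ⇒  (a,b)_2 = -1.
v=5: a=5^1·(≡1), b=5^1·(≡1) mod 5; (1|5)=+1, (1|5)=+1; (−1)^{1·1·2}·(+1)^1·(+1)^1 = +1.
|Ram(130, -27370)| = 4, even; anisotropic at {2, 13, 17, 23}.

[2, 13, 17, 23]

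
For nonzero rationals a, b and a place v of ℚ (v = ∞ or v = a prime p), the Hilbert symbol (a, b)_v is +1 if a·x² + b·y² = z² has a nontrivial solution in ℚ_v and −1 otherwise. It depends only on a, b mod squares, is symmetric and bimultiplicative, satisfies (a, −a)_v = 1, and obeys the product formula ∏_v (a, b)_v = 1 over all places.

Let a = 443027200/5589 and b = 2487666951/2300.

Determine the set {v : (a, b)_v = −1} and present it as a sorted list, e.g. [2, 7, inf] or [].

[7, 29]

Mod squares: a ≡ 4776387, b ≡ 434217. Check v ∈ {∞, 2, 3, 5, 7, 11, 23, 29, 31}.
v=∞: 4776387 > 0 and 434217 > 0  ⇒  (a,b)_∞ = +1.
v=2: v_2(a)=8, v_2(b)=-2; units ≡ 3, 1 (mod 8); ε·ε+αω+βω = 1·0+8·0+-2·1 ≡ 0  ⇒  (a,b)_2 = +1.
v=3: a=3^-5·(≡2), b=3^3·(≡1) mod 3; (2|3)=-1, (1|3)=+1; (−1)^{-5·3·1}·(-1)^3·(+1)^-5 = +1.
v=5: a=5^2·(≡2), b=5^-2·(≡3) mod 5; (2|5)=-1, (3|5)=-1; (−1)^{2·-2·2}·(-1)^-2·(-1)^2 = +1.
v=31: a=31^1·(≡5), b=31^1·(≡22) mod 31; (5|31)=+1, (22|31)=-1; (−1)^{1·1·15}·(+1)^1·(-1)^1 = +1.
v=29: a=29^1·(≡21), b=29^1·(≡6) mod 29; (21|29)=-1, (6|29)=+1; (−1)^{1·1·14}·(-1)^1·(+1)^1 = -1.
v=7: a=7^1·(≡1), b=7^1·(≡4) mod 7; (1|7)=+1, (4|7)=+1; (−1)^{1·1·3}·(+1)^1·(+1)^1 = -1.
v=23: a=23^-1·(≡18), b=23^-1·(≡22) mod 23; (18|23)=+1, (22|23)=-1; (−1)^{-1·-1·11}·(+1)^-1·(-1)^-1 = +1.
v=11: a=11^1·(≡9), b=11^4·(≡5) mod 11; (9|11)=+1, (5|11)=+1; (−1)^{1·4·5}·(+1)^4·(+1)^1 = +1.
(4776387, 434217 / ℚ) ramifies at {7, 29}: a division algebra.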